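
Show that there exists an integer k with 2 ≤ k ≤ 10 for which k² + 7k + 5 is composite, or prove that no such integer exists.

At k = 5: 5² + 7·5 + 5 = 65 = 5·13, which is composite.

k = 5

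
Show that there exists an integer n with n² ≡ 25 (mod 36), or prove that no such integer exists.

n = 5

Take n = 5. Then 5² = 25, and since 0 ≤ 25 < 36 this is already reduced: 5² ≡ 25 (mod 36).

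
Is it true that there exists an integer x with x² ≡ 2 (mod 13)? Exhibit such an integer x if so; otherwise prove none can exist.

Since (13 − x)² ≡ x² (mod 13), it suffices to square x = 0, 1, …, 6: the residues are 0, 1, 4, 9, 3, 12, 10.
The set of squares mod 13 is therefore {0, 1, 3, 4, 9, 10, 12}, which does not contain 2.
Hence no integer x has x² ≡ 2 (mod 13).

No such integer exists.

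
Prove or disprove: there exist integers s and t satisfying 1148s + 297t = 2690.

Since gcd(1148, 297) = 1, every integer is an integer combination of 1148 and 297.
Run the Euclidean algorithm on 1148 and 297: 1148 = 3·297 + 257, 297 = 1·257 + 40, 257 = 6·40 + 17, 40 = 2·17 + 6, 17 = 2·6 + 5, 6 = 1·5 + 1, 5 = 5·1 + 0.
Unwinding: 1 = 6 − 1·5 = 6 − (17 − 2·6) = −17 + 3·6 = −17 + 3·(40 − 2·17) = 3·40 − 7·17 = 3·40 − 7·(257 − 6·40) = −7·257 + 45·40 = −7·257 + 45·(297 − 1·257) = 45·297 − 52·257 = 45·297 − 52·(1148 − 3·297) = −52·1148 + 201·297, i.e. 1148·(-52) + 297·201 = 1.
Multiplying through by 2690: s = (-52)·2690 = -139880, t = 201·2690 = 540690 is a solution.
Adding 471·297 to s and subtracting 471·1148 from t gives the tidier solution (7, -18).
Check: 1148·7 + 297·(-18) = 8036 − 5346 = 2690. ✓

s = 7, t = -18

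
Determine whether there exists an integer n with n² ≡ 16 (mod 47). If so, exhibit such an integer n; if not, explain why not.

Take n = 4. Then 4² = 16, and since 0 ≤ 16 < 47 this is already reduced: 4² ≡ 16 (mod 47).

n = 4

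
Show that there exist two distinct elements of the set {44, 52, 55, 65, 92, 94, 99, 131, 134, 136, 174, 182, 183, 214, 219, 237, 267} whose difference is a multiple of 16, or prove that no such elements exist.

44 and 92 are such a pair.

Reduce each element mod 16: 44↦12, 52↦4, 55↦7, 65↦1, 92↦12, 94↦14, 99↦3, 131↦3, 134↦6, 136↦8, 174↦14, 182↦6, 183↦7, 214↦6, 219↦11, 237↦13, 267↦11. The residue 12 repeats (at 44 and 92), and 92 − 44 = 48 = 3·16.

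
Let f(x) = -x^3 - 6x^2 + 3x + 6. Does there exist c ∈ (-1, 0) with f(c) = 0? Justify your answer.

f(-1) = -2 and f(0) = 6, which have opposite signs.
As a polynomial, f is continuous on every closed interval.
The Intermediate Value Theorem then guarantees some c ∈ (-1, 0) with f(c) = 0.

Yes, such a c exists.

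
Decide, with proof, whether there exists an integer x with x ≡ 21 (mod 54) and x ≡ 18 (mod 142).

gcd(54, 142) = 2. If x ≡ 21 (mod 54) and x ≡ 18 (mod 142), then x ≡ 21 (mod 2) and x ≡ 18 (mod 2).
But 21 mod 2 = 1 while 18 mod 2 = 0, a contradiction.
Therefore no such x exists.

There is no such integer.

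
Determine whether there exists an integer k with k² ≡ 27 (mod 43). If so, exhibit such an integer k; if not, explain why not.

43 is prime, so by Euler's criterion 27 is a square mod 43 iff 27^((43−1)/2) = 27^21 ≡ 1 (mod 43).
Squaring successively (mod 43): 27^2 = 729 ≡ 41; 27^4 ≡ 41² = 1681 ≡ 4; 27^8 ≡ 4² = 16 ≡ 16; 27^16 ≡ 16² = 256 ≡ 41.
Since 21 = 16 + 4 + 1, 27^21 ≡ 41 · 4 · 27; multiplying out mod 43: 41·4 = 164 ≡ 35, then 35·27 = 945 ≡ 42. Thus 27^21 ≡ 42 ≡ −1 (mod 43).
The value −1 means 27 is a non-residue modulo 43, so k² ≡ 27 (mod 43) is impossible.

No, no such integer exists.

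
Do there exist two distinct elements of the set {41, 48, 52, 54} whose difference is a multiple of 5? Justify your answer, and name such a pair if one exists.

No, no such pair exists.

Reduce each element modulo 5: 41↦1, 48↦3, 52↦2, 54↦4.
All 4 residues are distinct, so no two elements differ by a multiple of 5.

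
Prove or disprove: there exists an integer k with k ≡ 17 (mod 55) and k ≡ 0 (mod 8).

gcd(55, 8) = 1, so the Chinese Remainder Theorem guarantees exactly one residue class mod 440 satisfying both.
Any solution of the first congruence is k = 17 + 55t; substituting into the second, 55t ≡ 0 − 17 ≡ 7 (mod 8).
55 ≡ 7 (mod 8), so this reads 7t ≡ 7 (mod 8). To invert 7 modulo 8: 8 = 1·7 + 1, 7 = 7·1 + 0, and unwinding, 1 = 8 − 1·7. Thus 7⁻¹ ≡ -1 ≡ 7 (mod 8).
Therefore t ≡ 7·7 = 49 ≡ 1 (mod 8).
Taking t = 1 gives k = 17 + 55·1 = 72.
Verify: 72 = 1·55 + 17 and 72 = 9·8 + 0. ✓

k = 72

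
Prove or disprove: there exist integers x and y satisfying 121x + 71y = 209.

x = 34, y = -55

121 and 71 are coprime, so 121x + 71y ranges over all of ℤ.
Euclidean algorithm: 121 = 1·71 + 50, 71 = 1·50 + 21, 50 = 2·21 + 8, 21 = 2·8 + 5, 8 = 1·5 + 3, 5 = 1·3 + 2, 3 = 1·2 + 1, 2 = 2·1 + 0.
Unwinding: 1 = 3 − 1·2 = 3 − (5 − 1·3) = −5 + 2·3 = −5 + 2·(8 − 1·5) = 2·8 − 3·5 = 2·8 − 3·(21 − 2·8) = −3·21 + 8·8 = −3·21 + 8·(50 − 2·21) = 8·50 − 19·21 = 8·50 − 19·(71 − 1·50) = −19·71 + 27·50 = −19·71 + 27·(121 − 1·71) = 27·121 − 46·71, i.e. 121·27 + 71·(-46) = 1.
Multiplying through by 209: x = 27·209 = 5643, y = (-46)·209 = -9614 is a solution.
Shifting by a multiple of (71, −121) keeps it a solution: x = 5643 − 79·71 = 34, y = -9614 + 79·121 = -55.
Indeed 121·34 + 71·(-55) = 4114 − 3905 = 209.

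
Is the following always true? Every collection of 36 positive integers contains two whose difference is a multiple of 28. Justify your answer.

Yes.

Partition the integers by their residue mod 28; there are 28 classes.
Since 36 > 28, two of the 36 integers must share a residue class by the pigeonhole principle; call them a and b.
Equal remainders mean a − b ≡ 0 (mod 28), so 28 divides their difference.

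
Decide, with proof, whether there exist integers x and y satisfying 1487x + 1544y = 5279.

1487 and 1544 are coprime, so 1487x + 1544y ranges over all of ℤ.
Dividing repeatedly: 1544 = 1·1487 + 57, 1487 = 26·57 + 5, 57 = 11·5 + 2, 5 = 2·2 + 1, 2 = 2·1 + 0.
Working back up the chain: 1 = 5 − 2·2 = 5 − 2·(57 − 11·5) = −2·57 + 23·5 = −2·57 + 23·(1487 − 26·57) = 23·1487 − 600·57 = 23·1487 − 600·(1544 − 1·1487) = −600·1544 + 623·1487. So 1487·623 + 1544·(-600) = 1.
Times 5279: 1487·3288817 + 1544·(-3167400) = 5279, so (3288817, -3167400) solves it.
Subtracting 2130·1544 from x and adding 2130·1487 to y gives the tidier solution (97, -90).
Indeed 1487·97 + 1544·(-90) = 144239 − 138960 = 5279.

x = 97, y = -90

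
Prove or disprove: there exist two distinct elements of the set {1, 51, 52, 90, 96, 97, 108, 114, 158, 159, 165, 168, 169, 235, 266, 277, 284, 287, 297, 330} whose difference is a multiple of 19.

Yes: 1 and 96.

1 mod 19 = 1 and 96 mod 19 = 1, so 96 − 1 = 95 = 5·19.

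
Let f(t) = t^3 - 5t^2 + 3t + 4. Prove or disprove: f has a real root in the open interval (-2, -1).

f(-2) = -30 and f(-1) = -5, both negative, so a sign-change argument is unavailable; we show f keeps this sign on the whole interval.
Substitute t = -1 − u, where 0 < u < 1 on the interval. Expanding, f(-1 − u) = -u^3 - 8u^2 - 16u - 5.
The nonzero coefficients here are all negative, so for u > 0 every term is negative (or zero), and the constant term -5 is strictly negative.
So f is strictly negative on (-2, -1); no root exists in the interval.

No.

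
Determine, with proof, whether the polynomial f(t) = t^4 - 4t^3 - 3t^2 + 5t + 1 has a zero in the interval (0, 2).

Yes, f has a root in the interval.

f(0) = 1 and f(2) = -17, which have opposite signs.
f is continuous everywhere (it is a polynomial), in particular on [0, 2].
By the Intermediate Value Theorem, f takes the value 0 somewhere in the open interval.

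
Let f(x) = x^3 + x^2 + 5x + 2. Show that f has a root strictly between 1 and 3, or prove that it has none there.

f has no root in that interval.

Evaluate at the endpoints: f(1) = 9, f(3) = 53 — same sign (positive).
f'(x) = 3x^2 + 2x + 5 has discriminant 2² − 4·3·5 = -56 < 0, so f' has no real roots and is positive for every real x.
So f is strictly increasing; between 1 and 3 its values lie between f(1) = 9 and f(3) = 53, all positive. Therefore f has no root in (1, 3).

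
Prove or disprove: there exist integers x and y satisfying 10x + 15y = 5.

gcd(10, 15) = 5, and 5 divides 5, so integer solutions exist.
Dividing through by 5 reduces the equation to 2x + 3y = 1.
Euclidean algorithm: 3 = 1·2 + 1, 2 = 2·1 + 0.
Back-substituting, 1 = 3 − 1·2; that is, 2·(-1) + 3·1 = 1.
This gives the solution x = -1, y = 1 directly.
Shifting by a multiple of (3, −2) keeps it a solution: x = -1 + 1·3 = 2, y = 1 − 1·2 = -1.
Check: 10·2 + 15·(-1) = 20 − 15 = 5. ✓

x = 2, y = -1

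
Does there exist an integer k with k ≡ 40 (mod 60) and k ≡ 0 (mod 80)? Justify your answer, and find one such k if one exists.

Here gcd(60, 80) = 20, and both 40 and 0 leave remainder 0 mod 20, so the system is consistent.
The integers ≡ 40 (mod 60) are 40, 100, 160, …; their remainders mod 80 are 40, 20, 0, so k = 160 is the first that is ≡ 0 (mod 80).
Verify: 160 = 2·60 + 40 and 160 = 2·80 + 0. ✓

k = 160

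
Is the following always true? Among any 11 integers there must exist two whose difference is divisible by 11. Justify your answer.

Consider the 11 integers 12, 13, …, 22. They lie in distinct residue classes modulo 11, since 11 ≤ 11.
No two share a residue, so no pair has difference divisible by 11; the claim fails for this set.

No; for instance {12, 13, 14, 15, 16, 17, 18, 19, 20, 21, 22} is a counterexample.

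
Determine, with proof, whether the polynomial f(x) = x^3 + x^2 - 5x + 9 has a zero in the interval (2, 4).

f(2) = 11 and f(4) = 69, both positive, so a sign-change argument is unavailable; we show f keeps this sign on the whole interval.
Shift to the endpoint 2: with x = 2 + u (0 < u < 2), one computes f(2 + u) = u^3 + 7u^2 + 11u + 11.
All 4 nonzero coefficients of this polynomial in u are positive; hence for u > 0 the value is a sum of positive terms (the constant 11 among them).
So f is strictly positive on (2, 4); no root exists in the interval.

No such root exists.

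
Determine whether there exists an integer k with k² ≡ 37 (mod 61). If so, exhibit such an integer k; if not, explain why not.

Apply Euler's criterion with the prime 61: 37 is a quadratic residue iff 37^30 ≡ 1 (mod 61), and a non-residue iff it is ≡ −1.
Squaring successively (mod 61): 37^2 = 1369 ≡ 27; 37^4 ≡ 27² = 729 ≡ 58; 37^8 ≡ 58² = 3364 ≡ 9; 37^16 ≡ 9² = 81 ≡ 20.
Since 30 = 16 + 8 + 4 + 2, 37^30 ≡ 20 · 9 · 58 · 27; multiplying out mod 61: 20·9 = 180 ≡ 58, then 58·58 = 3364 ≡ 9, then 9·27 = 243 ≡ 60. Thus 37^30 ≡ 60 ≡ −1 (mod 61).
By Euler's criterion 37 is a quadratic non-residue mod 61: no k satisfies k² ≡ 37 (mod 61).

No, no such integer exists.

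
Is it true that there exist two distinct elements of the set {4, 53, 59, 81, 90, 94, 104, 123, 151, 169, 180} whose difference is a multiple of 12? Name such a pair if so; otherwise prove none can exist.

No, no such pair exists.

Residues mod 12: 4↦4, 53↦5, 59↦11, 81↦9, 90↦6, 94↦10, 104↦8, 123↦3, 151↦7, 169↦1, 180↦0.
All 11 residues are distinct, so no two elements differ by a multiple of 12.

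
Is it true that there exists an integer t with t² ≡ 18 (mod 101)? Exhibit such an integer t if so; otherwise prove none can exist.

Apply Euler's criterion with the prime 101: 18 is a quadratic residue iff 18^50 ≡ 1 (mod 101), and a non-residue iff it is ≡ −1.
Repeated squaring mod 101: 18^2 = 324 ≡ 21; 18^4 ≡ 21² = 441 ≡ 37; 18^8 ≡ 37² = 1369 ≡ 56; 18^16 ≡ 56² = 3136 ≡ 5; 18^32 ≡ 5² = 25 ≡ 25.
Since 50 = 32 + 16 + 2, 18^50 ≡ 25 · 5 · 21; multiplying out mod 101: 25·5 = 125 ≡ 24, then 24·21 = 504 ≡ 100. Thus 18^50 ≡ 100 ≡ −1 (mod 101).
By Euler's criterion 18 is a quadratic non-residue mod 101: no t satisfies t² ≡ 18 (mod 101).

No, no such integer exists.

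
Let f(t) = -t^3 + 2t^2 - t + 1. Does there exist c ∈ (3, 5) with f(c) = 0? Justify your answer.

No.

The endpoint values f(3) = -11 and f(5) = -79 are both negative. Claim: f(t) < 0 for every t in (3, 5).
Shift to the endpoint 3: with t = 3 + u (0 < u < 2), one computes f(3 + u) = -u^3 - 7u^2 - 16u - 11.
All 4 nonzero coefficients of this polynomial in u are negative; hence for u > 0 the value is a sum of negative terms (the constant -11 among them).
Therefore f(t) < 0 throughout (3, 5), and f has no zero there.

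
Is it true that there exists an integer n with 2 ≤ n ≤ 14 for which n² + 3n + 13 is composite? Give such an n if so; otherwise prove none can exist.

At n = 10: 10² + 3·10 + 13 = 143 = 11·13, which is composite.

n = 10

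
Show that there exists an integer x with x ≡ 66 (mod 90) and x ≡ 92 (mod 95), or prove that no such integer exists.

No, no such integer exists.

gcd(90, 95) = 5. If x ≡ 66 (mod 90) and x ≡ 92 (mod 95), then x ≡ 66 (mod 5) and x ≡ 92 (mod 5).
But 66 mod 5 = 1 while 92 mod 5 = 2, a contradiction.
Therefore no such x exists.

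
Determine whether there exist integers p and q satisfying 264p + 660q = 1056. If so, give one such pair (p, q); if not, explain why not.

gcd(264, 660) = 132, and 132 divides 1056, so integer solutions exist.
Dividing through by 132 reduces the equation to 2p + 5q = 8.
Dividing repeatedly: 5 = 2·2 + 1, 2 = 2·1 + 0.
Working back up the chain: 1 = 5 − 2·2. So 2·(-2) + 5·1 = 1.
Times 8: 2·(-16) + 5·8 = 8, so (-16, 8) solves it.
The general solution is p = -16 + 5k, q = 8 − 2k; taking k = 4 gives the smaller pair p = 4, q = 0.
Check: 264·4 + 660·0 = 1056 + 0 = 1056. ✓

p = 4, q = 0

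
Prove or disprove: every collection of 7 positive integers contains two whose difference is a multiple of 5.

There are exactly 5 possible remainders on division by 5.
Placing 7 integers into 5 classes, some class receives at least two — say a and b.
Equal remainders mean a − b ≡ 0 (mod 5), so 5 divides their difference.

Yes, this is always true.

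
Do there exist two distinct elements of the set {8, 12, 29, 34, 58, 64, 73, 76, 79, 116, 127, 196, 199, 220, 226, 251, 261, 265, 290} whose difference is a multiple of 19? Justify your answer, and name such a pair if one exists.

Reduce each element modulo 19: 8↦8, 12↦12, 29↦10, 34↦15, 58↦1, 64↦7, 73↦16, 76↦0, 79↦3, 116↦2, 127↦13, 196↦6, 199↦9, 220↦11, 226↦17, 251↦4, 261↦14, 265↦18, 290↦5.
These 19 residues are pairwise different, hence no difference of two elements is divisible by 19.

No such pair exists.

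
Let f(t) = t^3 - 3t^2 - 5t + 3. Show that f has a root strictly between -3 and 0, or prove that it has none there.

Yes, f has a root in the interval.

f(-3) = -36 and f(0) = 3, which have opposite signs.
Since f is a polynomial it is continuous on [-3, 0].
By the Intermediate Value Theorem f must vanish at some point of (-3, 0).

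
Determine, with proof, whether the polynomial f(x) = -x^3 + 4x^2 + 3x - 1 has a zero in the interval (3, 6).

f(3) = 17 and f(6) = -55, which have opposite signs.
Since f is a polynomial it is continuous on [3, 6].
By the Intermediate Value Theorem, f takes the value 0 somewhere in the open interval.

Such a root exists.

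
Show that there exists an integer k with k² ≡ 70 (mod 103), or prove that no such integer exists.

No such integer exists.

103 is prime, so by Euler's criterion 70 is a square mod 103 iff 70^((103−1)/2) = 70^51 ≡ 1 (mod 103).
Repeated squaring mod 103: 70^2 = 4900 ≡ 59; 70^4 ≡ 59² = 3481 ≡ 82; 70^8 ≡ 82² = 6724 ≡ 29; 70^16 ≡ 29² = 841 ≡ 17; 70^32 ≡ 17² = 289 ≡ 83.
Since 51 = 32 + 16 + 2 + 1, 70^51 ≡ 83 · 17 · 59 · 70; multiplying out mod 103: 83·17 = 1411 ≡ 72, then 72·59 = 4248 ≡ 25, then 25·70 = 1750 ≡ 102. Thus 70^51 ≡ 102 ≡ −1 (mod 103).
The value −1 means 70 is a non-residue modulo 103, so k² ≡ 70 (mod 103) is impossible.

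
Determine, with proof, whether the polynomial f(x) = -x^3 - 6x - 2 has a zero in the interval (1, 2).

No such root exists.

Evaluate at the endpoints: f(1) = -9, f(2) = -22 — same sign (negative).
The derivative f'(x) = -3x^2 - 6 is a quadratic with discriminant 0² − 4·(-3)·(-6) = -72 < 0; it never vanishes, so it is always negative (sign of the leading coefficient).
So f is strictly decreasing; between 1 and 2 its values lie between f(1) = -9 and f(2) = -22, all negative. Therefore f has no root in (1, 2).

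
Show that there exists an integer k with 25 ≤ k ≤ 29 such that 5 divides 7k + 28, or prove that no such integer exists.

k = 26

At k = 25 the value 203 is not a multiple of 5. k = 26 works, since 7·26 + 28 = 210 = 42·5.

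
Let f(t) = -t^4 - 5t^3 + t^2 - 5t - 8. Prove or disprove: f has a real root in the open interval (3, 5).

The endpoint values f(3) = -230 and f(5) = -1258 are both negative. Claim: f(t) < 0 for every t in (3, 5).
Shift to the endpoint 3: with t = 3 + u (0 < u < 2), one computes f(3 + u) = -u^4 - 17u^3 - 98u^2 - 242u - 230.
The nonzero coefficients here are all negative, so for u > 0 every term is negative (or zero), and the constant term -230 is strictly negative.
Therefore f(t) < 0 throughout (3, 5), and f has no zero there.

No such root exists.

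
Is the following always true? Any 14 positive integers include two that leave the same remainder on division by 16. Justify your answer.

No, the set {7, 8, 9, 10, 11, 12, 13, 14, 15, 16, 17, 18, 19, 20} is a counterexample.

Try 14 consecutive integers, 7, 8, …, 20. Their remainders mod 16 are 7, 8, 9, 10, 11, 12, 13, 14, 15, 0, 1, 2, 3, 4 — pairwise different, as any 14 ≤ 16 consecutive integers have distinct residues.
Hence this collection has no pair with equal remainders mod 16, disproving the claim.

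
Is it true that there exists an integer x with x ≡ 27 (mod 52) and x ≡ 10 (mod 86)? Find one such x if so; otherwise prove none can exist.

Both moduli are multiples of 2 = gcd(52, 86), so any solution would satisfy x ≡ 27 and x ≡ 10 modulo 2 simultaneously.
However 27 ≡ 1 and 10 ≡ 0 (mod 2), and 1 ≠ 0.
Therefore no such x exists.

There is no such integer.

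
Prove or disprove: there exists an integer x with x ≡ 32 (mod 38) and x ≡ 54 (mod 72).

gcd(38, 72) = 2. A simultaneous solution exists iff 32 ≡ 54 (mod 2); here 32 mod 2 = 0 = 54 mod 2, so it does.
Put x = 32 + 38t, so we need 38t ≡ 22 (mod 72), equivalently (divide by 2) 19t ≡ 11 (mod 36).
Note 19·19 = 361 ≡ 1 (mod 36) (as 361 − 1 = 10·36), so 19⁻¹ ≡ 19.
Therefore t ≡ 19·11 = 209 ≡ 29 (mod 36).
Then x = 32 + 38·29 = 1134.
Check: 1134 mod 38 = 32, 1134 mod 72 = 54. ✓

x = 1134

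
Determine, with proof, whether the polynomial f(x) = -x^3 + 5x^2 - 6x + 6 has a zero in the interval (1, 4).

f(1) = 4 and f(4) = -2, which have opposite signs.
As a polynomial, f is continuous on every closed interval.
By the Intermediate Value Theorem, f takes the value 0 somewhere in the open interval.

Yes, f has a root in the interval.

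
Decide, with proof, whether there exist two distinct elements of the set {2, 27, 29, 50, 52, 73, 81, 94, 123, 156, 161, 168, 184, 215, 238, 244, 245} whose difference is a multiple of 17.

Reduce each element modulo 17: 2↦2, 27↦10, 29↦12, 50↦16, 52↦1, 73↦5, 81↦13, 94↦9, 123↦4, 156↦3, 161↦8, 168↦15, 184↦14, 215↦11, 238↦0, 244↦6, 245↦7.
These 17 residues are pairwise different, hence no difference of two elements is divisible by 17.

No such pair exists.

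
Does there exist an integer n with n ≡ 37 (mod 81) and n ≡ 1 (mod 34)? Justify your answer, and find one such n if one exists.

n = 2143

The moduli 81 and 34 are coprime, so by the Chinese Remainder Theorem a unique solution modulo 2754 exists.
Any solution of the first congruence is n = 37 + 81t; substituting into the second, 81t ≡ 1 − 37 ≡ 32 (mod 34).
81 ≡ 13 (mod 34), so this reads 13t ≡ 32 (mod 34). Since 13·21 = 273 = 8·34 + 1, the inverse of 13 mod 34 is 21.
Therefore t ≡ 21·32 = 672 ≡ 26 (mod 34).
With t = 26: n = 37 + 81·26 = 2143.
Indeed 2143 ≡ 37 (mod 81) and 2143 ≡ 1 (mod 34).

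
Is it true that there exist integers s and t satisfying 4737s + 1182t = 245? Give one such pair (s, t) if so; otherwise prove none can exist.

Any value of 4737s + 1182t is a multiple of gcd(4737, 1182) = 3.
However 245 leaves remainder 2 on division by 3.
Therefore 4737s + 1182t = 245 has no solution in integers.

No, no such integers exist.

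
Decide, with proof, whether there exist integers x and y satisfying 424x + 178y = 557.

Any value of 424x + 178y is a multiple of gcd(424, 178) = 2.
But 557 = 2·278 + 1, so 2 ∤ 557.
So the equation is unsolvable over ℤ.

No, no such integers exist.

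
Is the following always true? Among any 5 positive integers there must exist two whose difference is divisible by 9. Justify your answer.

Consider the 5 integers 37, 38, …, 41. They lie in distinct residue classes modulo 9, since 5 ≤ 9.
Any two of them differ by at most 4 < 9 and by at least 1, so no difference is a multiple of 9.

No, the set {37, 38, 39, 40, 41} is a counterexample.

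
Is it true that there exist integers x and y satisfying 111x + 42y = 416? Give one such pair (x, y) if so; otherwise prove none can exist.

No, no such integers exist.

gcd(111, 42) = 3, so every integer of the form 111x + 42y is a multiple of 3.
However 416 leaves remainder 2 on division by 3.
So the equation is unsolvable over ℤ.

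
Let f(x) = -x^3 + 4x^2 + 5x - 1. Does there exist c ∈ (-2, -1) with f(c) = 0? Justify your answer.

Yes, such a c exists.

f(-2) = 13 and f(-1) = -1, which have opposite signs.
Since f is a polynomial it is continuous on [-2, -1].
The Intermediate Value Theorem then guarantees some c ∈ (-2, -1) with f(c) = 0.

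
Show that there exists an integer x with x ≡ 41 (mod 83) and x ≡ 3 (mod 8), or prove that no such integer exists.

The moduli 83 and 8 are coprime, so by the Chinese Remainder Theorem a unique solution modulo 664 exists.
Any solution of the first congruence is x = 41 + 83t; substituting into the second, 83t ≡ 3 − 41 ≡ 2 (mod 8).
83 ≡ 3 (mod 8), so this reads 3t ≡ 2 (mod 8). Since 3·3 = 9 = 1·8 + 1, the inverse of 3 mod 8 is 3.
Therefore t ≡ 3·2 = 6 (mod 8).
With t = 6: x = 41 + 83·6 = 539.
Check: 539 mod 83 = 41, 539 mod 8 = 3. ✓

x = 539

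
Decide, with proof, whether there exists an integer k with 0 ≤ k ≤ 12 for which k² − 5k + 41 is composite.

k = 9

At k = 9: 9² − 5·9 + 41 = 77 = 7·11, which is composite.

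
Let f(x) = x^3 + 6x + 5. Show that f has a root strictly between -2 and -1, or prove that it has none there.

f has no root in that interval.

f(-2) = -15 and f(-1) = -2, both negative.
f'(x) = 3x^2 + 6 has discriminant 0² − 4·3·6 = -72 < 0, so f' has no real roots and is positive for every real x.
Hence f is strictly increasing on ℝ, and in particular on [-2, -1]. A strictly monotone function with same-sign endpoint values stays negative on the whole interval, so f has no zero in (-2, -1).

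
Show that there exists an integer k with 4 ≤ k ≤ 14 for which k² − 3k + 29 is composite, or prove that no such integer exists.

k = 14

At k = 14: 14² − 3·14 + 29 = 183 = 3·61, which is composite.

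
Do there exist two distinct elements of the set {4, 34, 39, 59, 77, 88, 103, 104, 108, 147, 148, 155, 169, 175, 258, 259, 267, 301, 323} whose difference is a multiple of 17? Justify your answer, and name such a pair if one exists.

The pair (4, 259) works.

Both 4 and 259 leave remainder 4 on division by 17; their difference 255 = 15·17 is a multiple of 17.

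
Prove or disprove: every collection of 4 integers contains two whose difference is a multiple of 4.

No; for instance {10, 11, 12, 13} is a counterexample.

Consider the 4 integers 10, 11, 12, 13. They lie in distinct residue classes modulo 4, since 4 ≤ 4.
No two share a residue, so no pair has difference divisible by 4; the claim fails for this set.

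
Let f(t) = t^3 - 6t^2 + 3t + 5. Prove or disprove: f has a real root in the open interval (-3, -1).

f(-3) = -85 and f(-1) = -5, both negative, so a sign-change argument is unavailable; we show f keeps this sign on the whole interval.
Shift to the endpoint -1: with t = -1 − u (0 < u < 2), one computes f(-1 − u) = -u^3 - 9u^2 - 18u - 5.
All 4 nonzero coefficients of this polynomial in u are negative; hence for u > 0 the value is a sum of negative terms (the constant -5 among them).
Therefore f(t) < 0 throughout (-3, -1), and f has no zero there.

No such root exists.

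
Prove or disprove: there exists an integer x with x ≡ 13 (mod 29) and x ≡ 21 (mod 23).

x = 274

gcd(29, 23) = 1, so the Chinese Remainder Theorem guarantees exactly one residue class mod 667 satisfying both.
Any solution of the first congruence is x = 13 + 29t; substituting into the second, 29t ≡ 21 − 13 ≡ 8 (mod 23).
29 ≡ 6 (mod 23), so this reads 6t ≡ 8 (mod 23). Invert 6 mod 23 by the Euclidean algorithm: 23 = 3·6 + 5, 6 = 1·5 + 1, 5 = 5·1 + 0; back-substituting, 1 = 6 − 1·5 = 6 − (23 − 3·6) = −23 + 4·6. Hence 6·4 ≡ 1, so 6⁻¹ ≡ 4 (mod 23).
Multiplying by 4: t ≡ 4·8 = 32 ≡ 9 (mod 23).
Taking t = 9 gives x = 13 + 29·9 = 274.
Check: 274 mod 29 = 13, 274 mod 23 = 21. ✓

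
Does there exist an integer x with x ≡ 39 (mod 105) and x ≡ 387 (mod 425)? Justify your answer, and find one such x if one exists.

There is no such integer.

gcd(105, 425) = 5. If x ≡ 39 (mod 105) and x ≡ 387 (mod 425), then x ≡ 39 (mod 5) and x ≡ 387 (mod 5).
However 39 ≡ 4 and 387 ≡ 2 (mod 5), and 4 ≠ 2.
So no integer satisfies both congruences.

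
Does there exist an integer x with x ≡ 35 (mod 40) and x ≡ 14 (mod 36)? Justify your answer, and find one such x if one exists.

There is no such integer.

Both moduli are multiples of 4 = gcd(40, 36), so any solution would satisfy x ≡ 35 and x ≡ 14 modulo 4 simultaneously.
But 35 mod 4 = 3 while 14 mod 4 = 2, a contradiction.
Hence the system has no solution.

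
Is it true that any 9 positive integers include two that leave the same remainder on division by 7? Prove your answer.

There are exactly 7 possible remainders on division by 7.
Placing 9 integers into 7 classes, some class receives at least two — say a and b.
That is, a and b leave the same remainder on division by 7, as claimed.

True.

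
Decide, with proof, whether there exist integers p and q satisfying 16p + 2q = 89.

No such integers exist.

gcd(16, 2) = 2, so every integer of the form 16p + 2q is a multiple of 2.
But 89 is not a multiple of 2 (it leaves remainder 1).
Therefore 16p + 2q = 89 has no solution in integers.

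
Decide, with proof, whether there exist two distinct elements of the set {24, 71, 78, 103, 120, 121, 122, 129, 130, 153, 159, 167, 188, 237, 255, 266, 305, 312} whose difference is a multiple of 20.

No such pair exists.

Residues mod 20: 24↦4, 71↦11, 78↦18, 103↦3, 120↦0, 121↦1, 122↦2, 129↦9, 130↦10, 153↦13, 159↦19, 167↦7, 188↦8, 237↦17, 255↦15, 266↦6, 305↦5, 312↦12.
No residue repeats among the 18 elements, so no pair has difference ≡ 0 (mod 20).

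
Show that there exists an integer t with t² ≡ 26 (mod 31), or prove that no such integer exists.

No such integer exists.

Apply Euler's criterion with the prime 31: 26 is a quadratic residue iff 26^15 ≡ 1 (mod 31), and a non-residue iff it is ≡ −1.
Squaring successively (mod 31): 26^2 = 676 ≡ 25; 26^4 ≡ 25² = 625 ≡ 5; 26^8 ≡ 5² = 25 ≡ 25.
Since 15 = 8 + 4 + 2 + 1, 26^15 ≡ 25 · 5 · 25 · 26; multiplying out mod 31: 25·5 = 125 ≡ 1, then 1·25 = 25 ≡ 25, then 25·26 = 650 ≡ 30. Thus 26^15 ≡ 30 ≡ −1 (mod 31).
By Euler's criterion 26 is a quadratic non-residue mod 31: no t satisfies t² ≡ 26 (mod 31).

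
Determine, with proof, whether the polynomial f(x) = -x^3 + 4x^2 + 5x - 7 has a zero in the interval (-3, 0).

Yes, f has a root in the interval.

f(-3) = 41 and f(0) = -7, which have opposite signs.
As a polynomial, f is continuous on every closed interval.
By the Intermediate Value Theorem f must vanish at some point of (-3, 0).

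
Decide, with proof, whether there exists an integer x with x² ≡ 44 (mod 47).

No such integer exists.

Apply Euler's criterion with the prime 47: 44 is a quadratic residue iff 44^23 ≡ 1 (mod 47), and a non-residue iff it is ≡ −1.
Repeated squaring mod 47: 44^2 = 1936 ≡ 9; 44^4 ≡ 9² = 81 ≡ 34; 44^8 ≡ 34² = 1156 ≡ 28; 44^16 ≡ 28² = 784 ≡ 32.
Since 23 = 16 + 4 + 2 + 1, 44^23 ≡ 32 · 34 · 9 · 44; multiplying out mod 47: 32·34 = 1088 ≡ 7, then 7·9 = 63 ≡ 16, then 16·44 = 704 ≡ 46. Thus 44^23 ≡ 46 ≡ −1 (mod 47).
The value −1 means 44 is a non-residue modulo 47, so x² ≡ 44 (mod 47) is impossible.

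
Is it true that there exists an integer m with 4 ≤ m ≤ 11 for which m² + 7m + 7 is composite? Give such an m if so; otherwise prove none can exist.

m = 4

At m = 4: 4² + 7·4 + 7 = 51 = 3·17, which is composite.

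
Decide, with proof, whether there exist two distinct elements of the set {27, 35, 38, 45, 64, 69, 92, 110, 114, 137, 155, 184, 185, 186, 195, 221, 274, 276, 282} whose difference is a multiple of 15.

The pair (27, 282) works.

Reduce each element mod 15: 27↦12, 35↦5, 38↦8, 45↦0, 64↦4, 69↦9, 92↦2, 110↦5, 114↦9, 137↦2, 155↦5, 184↦4, 185↦5, 186↦6, 195↦0, 221↦11, 274↦4, 276↦6, 282↦12. The residue 12 repeats (at 27 and 282), and 282 − 27 = 255 = 17·15.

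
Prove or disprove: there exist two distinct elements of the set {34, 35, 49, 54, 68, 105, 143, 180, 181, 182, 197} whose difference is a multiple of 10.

Both 34 and 54 leave remainder 4 on division by 10; their difference 20 = 2·10 is a multiple of 10.

Yes: 34 and 54.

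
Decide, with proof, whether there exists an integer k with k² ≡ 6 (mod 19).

k = 14

k = 14 works: 14² = 196, and 196 − 6 = 190 = 10·19.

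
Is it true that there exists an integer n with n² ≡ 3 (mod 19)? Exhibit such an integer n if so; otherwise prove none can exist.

No, no such integer exists.

Computing n² mod 19 for n = 0, 1, …, 9 (enough, by the symmetry n ↦ 19 − n) gives 0, 1, 4, 9, 16, 6, 17, 11, 7, 5.
So the quadratic residues mod 19 are {0, 1, 4, 5, 6, 7, 9, 11, 16, 17}, and 3 is not among them.
Therefore n² ≡ 3 (mod 19) has no solution.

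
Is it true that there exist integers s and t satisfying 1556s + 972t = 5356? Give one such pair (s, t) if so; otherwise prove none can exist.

Every value of 1556s + 972t is a multiple of gcd(1556, 972) = 4; since 4 ∣ 5356, solutions exist.
Dividing through by 4 reduces the equation to 389s + 243t = 1339.
Run the Euclidean algorithm on 389 and 243: 389 = 1·243 + 146, 243 = 1·146 + 97, 146 = 1·97 + 49, 97 = 1·49 + 48, 49 = 1·48 + 1, 48 = 48·1 + 0.
Back-substituting, 1 = 49 − 1·48 = 49 − (97 − 1·49) = −97 + 2·49 = −97 + 2·(146 − 1·97) = 2·146 − 3·97 = 2·146 − 3·(243 − 1·146) = −3·243 + 5·146 = −3·243 + 5·(389 − 1·243) = 5·389 − 8·243; that is, 389·5 + 243·(-8) = 1.
Times 1339: 389·6695 + 243·(-10712) = 1339, so (6695, -10712) solves it.
Shifting by a multiple of (243, −389) keeps it a solution: s = 6695 − 27·243 = 134, t = -10712 + 27·389 = -209.
Indeed 1556·134 + 972·(-209) = 208504 − 203148 = 5356.

s = 134, t = -209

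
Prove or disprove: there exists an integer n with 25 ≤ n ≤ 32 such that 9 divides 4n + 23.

n = 28

At n = 28 we get 4·28 + 23 = 135, and 135 = 9·15.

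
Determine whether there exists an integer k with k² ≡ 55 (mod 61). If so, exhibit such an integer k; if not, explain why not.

61 is prime, so by Euler's criterion 55 is a square mod 61 iff 55^((61−1)/2) = 55^30 ≡ 1 (mod 61).
Repeated squaring mod 61: 55^2 = 3025 ≡ 36; 55^4 ≡ 36² = 1296 ≡ 15; 55^8 ≡ 15² = 225 ≡ 42; 55^16 ≡ 42² = 1764 ≡ 56.
Since 30 = 16 + 8 + 4 + 2, 55^30 ≡ 56 · 42 · 15 · 36; multiplying out mod 61: 56·42 = 2352 ≡ 34, then 34·15 = 510 ≡ 22, then 22·36 = 792 ≡ 60. Thus 55^30 ≡ 60 ≡ −1 (mod 61).
By Euler's criterion 55 is a quadratic non-residue mod 61: no k satisfies k² ≡ 55 (mod 61).

No, no such integer exists.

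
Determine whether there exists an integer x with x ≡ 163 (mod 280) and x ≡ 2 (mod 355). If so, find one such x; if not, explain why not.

gcd(280, 355) = 5. If x ≡ 163 (mod 280) and x ≡ 2 (mod 355), then x ≡ 163 (mod 5) and x ≡ 2 (mod 5).
These are incompatible: 163 − 2 = 161 is not divisible by 5.
So no integer satisfies both congruences.

There is no such integer.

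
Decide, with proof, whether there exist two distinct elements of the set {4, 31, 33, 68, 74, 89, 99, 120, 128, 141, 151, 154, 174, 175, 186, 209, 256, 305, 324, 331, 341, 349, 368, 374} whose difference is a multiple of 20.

Yes: 4 and 324.

4 mod 20 = 4 and 324 mod 20 = 4, so 324 − 4 = 320 = 16·20.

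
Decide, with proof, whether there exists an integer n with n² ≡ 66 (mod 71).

Apply Euler's criterion with the prime 71: 66 is a quadratic residue iff 66^35 ≡ 1 (mod 71), and a non-residue iff it is ≡ −1.
Repeated squaring mod 71: 66^2 = 4356 ≡ 25; 66^4 ≡ 25² = 625 ≡ 57; 66^8 ≡ 57² = 3249 ≡ 54; 66^16 ≡ 54² = 2916 ≡ 5; 66^32 ≡ 5² = 25 ≡ 25.
Since 35 = 32 + 2 + 1, 66^35 ≡ 25 · 25 · 66; multiplying out mod 71: 25·25 = 625 ≡ 57, then 57·66 = 3762 ≡ 70. Thus 66^35 ≡ 70 ≡ −1 (mod 71).
By Euler's criterion 66 is a quadratic non-residue mod 71: no n satisfies n² ≡ 66 (mod 71).

No such integer exists.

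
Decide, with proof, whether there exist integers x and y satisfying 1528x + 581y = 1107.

Since gcd(1528, 581) = 1, every integer is an integer combination of 1528 and 581.
Run the Euclidean algorithm on 1528 and 581: 1528 = 2·581 + 366, 581 = 1·366 + 215, 366 = 1·215 + 151, 215 = 1·151 + 64, 151 = 2·64 + 23, 64 = 2·23 + 18, 23 = 1·18 + 5, 18 = 3·5 + 3, 5 = 1·3 + 2, 3 = 1·2 + 1, 2 = 2·1 + 0.
Working back up the chain: 1 = 3 − 1·2 = 3 − (5 − 1·3) = −5 + 2·3 = −5 + 2·(18 − 3·5) = 2·18 − 7·5 = 2·18 − 7·(23 − 1·18) = −7·23 + 9·18 = −7·23 + 9·(64 − 2·23) = 9·64 − 25·23 = 9·64 − 25·(151 − 2·64) = −25·151 + 59·64 = −25·151 + 59·(215 − 1·151) = 59·215 − 84·151 = 59·215 − 84·(366 − 1·215) = −84·366 + 143·215 = −84·366 + 143·(581 − 1·366) = 143·581 − 227·366 = 143·581 − 227·(1528 − 2·581) = −227·1528 + 597·581. So 1528·(-227) + 581·597 = 1.
Multiplying through by 1107: x = (-227)·1107 = -251289, y = 597·1107 = 660879 is a solution.
The general solution is x = -251289 + 581k, y = 660879 − 1528k; taking k = 433 gives the smaller pair x = 284, y = -745.
Indeed 1528·284 + 581·(-745) = 433952 − 432845 = 1107.

x = 284, y = -745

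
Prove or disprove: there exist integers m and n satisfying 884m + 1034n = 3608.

Every value of 884m + 1034n is a multiple of gcd(884, 1034) = 2; since 2 ∣ 3608, solutions exist.
Dividing through by 2 reduces the equation to 442m + 517n = 1804.
Dividing repeatedly: 517 = 1·442 + 75, 442 = 5·75 + 67, 75 = 1·67 + 8, 67 = 8·8 + 3, 8 = 2·3 + 2, 3 = 1·2 + 1, 2 = 2·1 + 0.
Unwinding: 1 = 3 − 1·2 = 3 − (8 − 2·3) = −8 + 3·3 = −8 + 3·(67 − 8·8) = 3·67 − 25·8 = 3·67 − 25·(75 − 1·67) = −25·75 + 28·67 = −25·75 + 28·(442 − 5·75) = 28·442 − 165·75 = 28·442 − 165·(517 − 1·442) = −165·517 + 193·442, i.e. 442·193 + 517·(-165) = 1.
Times 1804: 442·348172 + 517·(-297660) = 1804, so (348172, -297660) solves it.
The general solution is m = 348172 + 517k, n = -297660 − 442k; taking k = -673 gives the smaller pair m = 231, n = -194.
Indeed 884·231 + 1034·(-194) = 204204 − 200596 = 3608.

m = 231, n = -194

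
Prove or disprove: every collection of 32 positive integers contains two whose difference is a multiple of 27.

Yes.

There are exactly 27 possible remainders on division by 27.
Placing 32 integers into 27 classes, some class receives at least two — say a and b.
Equal remainders mean a − b ≡ 0 (mod 27), so 27 divides their difference.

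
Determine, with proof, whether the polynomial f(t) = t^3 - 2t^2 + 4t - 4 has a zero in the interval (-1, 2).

Yes, f has a root in the interval.

f(-1) = -11 and f(2) = 4, which have opposite signs.
As a polynomial, f is continuous on every closed interval.
By the Intermediate Value Theorem f must vanish at some point of (-1, 2).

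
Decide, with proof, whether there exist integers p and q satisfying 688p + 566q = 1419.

No such integers exist.

gcd(688, 566) = 2, so every integer of the form 688p + 566q is a multiple of 2.
However 1419 leaves remainder 1 on division by 2.
Therefore 688p + 566q = 1419 has no solution in integers.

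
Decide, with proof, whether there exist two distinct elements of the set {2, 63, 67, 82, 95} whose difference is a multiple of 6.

Two integers differ by a multiple of 6 exactly when they have the same residue mod 6. The residues are 2↦2, 63↦3, 67↦1, 82↦4, 95↦5.
No residue repeats among the 5 elements, so no pair has difference ≡ 0 (mod 6).

No, no such pair exists.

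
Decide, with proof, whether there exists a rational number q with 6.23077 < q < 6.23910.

q = 106/17

Look for a denominator N such that an integer falls strictly between N·6.23077 and N·6.23910. N = 17 works: 17·6.23077 = 105.92309 < 106 < 106.06470 = 17·6.23910.
Dividing back, 6.23077 < 106/17 < 6.23910, and 106/17 is rational.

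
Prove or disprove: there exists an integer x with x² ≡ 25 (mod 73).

Take x = 5. Then 5² = 25, and since 0 ≤ 25 < 73 this is already reduced: 5² ≡ 25 (mod 73).

x = 5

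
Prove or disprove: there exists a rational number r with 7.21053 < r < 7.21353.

r = 238/33

Multiplying by 33: 33·7.21053 = 237.94749 and 33·7.21353 = 238.04649, so the integer 238 lies strictly between them.
Hence 238/33 is a rational number with 7.21053 < 238/33 < 7.21353.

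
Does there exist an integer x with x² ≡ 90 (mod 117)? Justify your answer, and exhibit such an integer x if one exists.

x = 21 works: 21² = 441, and 441 − 90 = 351 = 3·117.

x = 21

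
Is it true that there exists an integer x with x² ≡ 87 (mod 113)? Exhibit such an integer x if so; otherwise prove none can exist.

x = 58

Take x = 58. Then 58² = 3364 = 29·113 + 87, so 58² ≡ 87 (mod 113).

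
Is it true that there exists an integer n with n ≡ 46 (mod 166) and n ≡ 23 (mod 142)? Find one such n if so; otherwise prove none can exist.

No, no such integer exists.

gcd(166, 142) = 2. If n ≡ 46 (mod 166) and n ≡ 23 (mod 142), then n ≡ 46 (mod 2) and n ≡ 23 (mod 2).
However 46 ≡ 0 and 23 ≡ 1 (mod 2), and 0 ≠ 1.
So no integer satisfies both congruences.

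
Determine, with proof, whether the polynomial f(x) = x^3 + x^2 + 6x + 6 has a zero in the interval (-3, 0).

Yes, f has a root in the interval.

f(-3) = -30 and f(0) = 6, which have opposite signs.
Since f is a polynomial it is continuous on [-3, 0].
By the Intermediate Value Theorem f must vanish at some point of (-3, 0).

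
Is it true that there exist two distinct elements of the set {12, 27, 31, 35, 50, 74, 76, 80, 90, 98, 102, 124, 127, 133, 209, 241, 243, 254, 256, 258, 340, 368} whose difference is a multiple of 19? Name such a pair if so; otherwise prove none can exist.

The pair (12, 31) works.

Reduce each element mod 19: 12↦12, 27↦8, 31↦12, 35↦16, 50↦12, 74↦17, 76↦0, 80↦4, 90↦14, 98↦3, 102↦7, 124↦10, 127↦13, 133↦0, 209↦0, 241↦13, 243↦15, 254↦7, 256↦9, 258↦11, 340↦17, 368↦7. The residue 12 repeats (at 12 and 31), and 31 − 12 = 19 = 1·19.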